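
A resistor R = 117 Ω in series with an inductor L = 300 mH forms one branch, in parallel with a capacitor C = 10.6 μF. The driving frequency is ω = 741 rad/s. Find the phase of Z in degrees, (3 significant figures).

X_L = ωL = 222 Ω
X_C = 1/(ωC) = 127 Ω
Branch 1 (R+jX_L): Z₁ = 117 + j222 Ω, |Z₁| = 251 Ω
Branch 2 (−jX_C): Z₂ = −j127 Ω
Parallel: Z = Z₁Z₂/(Z₁+Z₂), |Z| = 212 Ω, ∠Z = -66.8°

-66.8°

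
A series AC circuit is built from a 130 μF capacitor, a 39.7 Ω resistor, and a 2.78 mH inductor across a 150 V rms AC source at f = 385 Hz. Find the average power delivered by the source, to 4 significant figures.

ω = 2πf = 2419 rad/s
X_L = ωL = 6.725 Ω
X_C = 1/(ωC) = 3.180 Ω
Net reactance X = X_L − X_C = 3.545 Ω
Z = 39.70 + j3.545 Ω
|Z| = √(39.70² + 3.545²) = 39.86 Ω
∠Z = arctan(3.545/39.70) = 5.103°
I = V/|Z| = 3.763 A
P = VI cos φ = 150 × 3.763 × cos(5.103°) = 562.3 W

562.3 W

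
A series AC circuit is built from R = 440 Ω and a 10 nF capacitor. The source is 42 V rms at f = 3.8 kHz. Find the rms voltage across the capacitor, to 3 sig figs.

41.8 V

ω = 2πf = 23880 rad/s
X_C = 1/(ωC) = 4190 Ω
Z = 440 − j4190 Ω
|Z| = √(440² + 4190²) = 4210 Ω
I = V/|Z| = 9.97 mA
V_C = I·|Z_C| = 0.00997 × 4190 = 41.8 V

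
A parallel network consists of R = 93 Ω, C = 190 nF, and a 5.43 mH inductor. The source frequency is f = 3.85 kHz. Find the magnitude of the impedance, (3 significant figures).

89.5 Ω

ω = 2πf = 24190 rad/s
X_L = ωL = 131 Ω
X_C = 1/(ωC) = 218 Ω
Parallel: admittances add. Y = 1/R + 1/(jωL) + jωC
Y = (0.0108 − j0.00302) S
|Y| = 0.0112 S → |Z| = 1/|Y| = 89.5 Ω, ∠Z = −∠Y = 15.7°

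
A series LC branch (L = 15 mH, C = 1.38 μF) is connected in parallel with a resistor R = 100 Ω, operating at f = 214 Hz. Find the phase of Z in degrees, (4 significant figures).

ω = 2πf = 1345 rad/s
X_L = ωL = 20.17 Ω
X_C = 1/(ωC) = 538.9 Ω
Branch 1: Z₁ = R = 100.0 Ω
Branch 2 (series LC): Z₂ = j(X_L − X_C) = −j518.8 Ω
Parallel: Z = Z₁Z₂/(Z₁+Z₂), |Z| = 98.19 Ω, ∠Z = -10.91°

-10.91°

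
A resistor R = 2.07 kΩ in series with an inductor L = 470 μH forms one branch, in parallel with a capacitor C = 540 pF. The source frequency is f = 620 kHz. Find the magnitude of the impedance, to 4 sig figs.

530.9 Ω

ω = 2πf = 3.896e+06 rad/s
X_L = ωL = 1831 Ω
X_C = 1/(ωC) = 475.4 Ω
Branch 1 (R+jX_L): Z₁ = 2070 + j1831 Ω, |Z₁| = 2764 Ω
Branch 2 (−jX_C): Z₂ = −j475.4 Ω
Parallel: Z = Z₁Z₂/(Z₁+Z₂), |Z| = 530.9 Ω, ∠Z = -81.73°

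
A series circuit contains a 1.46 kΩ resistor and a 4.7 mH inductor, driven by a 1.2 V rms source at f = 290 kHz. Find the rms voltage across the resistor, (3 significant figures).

0.202 V

ω = 2πf = 1.822e+06 rad/s
X_L = ωL = 8560 Ω
Z = 1460 + j8560 Ω
|Z| = √(1460² + 8560²) = 8690 Ω
I = V/|Z| = 138 μA
V_R = I·|Z_R| = 0.000138 × 1460 = 0.202 V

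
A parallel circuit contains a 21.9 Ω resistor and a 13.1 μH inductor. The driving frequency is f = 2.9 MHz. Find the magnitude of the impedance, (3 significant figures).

21.8 Ω

ω = 2πf = 1.822e+07 rad/s
X_L = ωL = 239 Ω
Parallel: admittances add. Y = 1/R + 1/(jωL)
Y = (0.0457 − j0.00419) S
|Y| = 0.0459 S → |Z| = 1/|Y| = 21.8 Ω, ∠Z = −∠Y = 5.24°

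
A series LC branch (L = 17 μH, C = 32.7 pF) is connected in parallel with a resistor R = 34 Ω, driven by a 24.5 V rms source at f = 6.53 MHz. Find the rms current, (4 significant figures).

ω = 2πf = 4.103e+07 rad/s
X_L = ωL = 697.5 Ω
X_C = 1/(ωC) = 745.3 Ω
Branch 1: Z₁ = R = 34.00 Ω
Branch 2 (series LC): Z₂ = j(X_L − X_C) = −j47.85 Ω
Parallel: Z = Z₁Z₂/(Z₁+Z₂), |Z| = 27.72 Ω, ∠Z = -35.39°
I = V/|Z| = 24.5/27.72 = 884.0 mA

884.0 mA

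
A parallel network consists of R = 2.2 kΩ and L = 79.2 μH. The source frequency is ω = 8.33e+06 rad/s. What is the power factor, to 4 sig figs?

0.2872

X_L = ωL = 659.7 Ω
Parallel: admittances add. Y = 1/R + 1/(jωL)
Y = (0.0004545 − j0.001516) S
|Y| = 0.001582 S → |Z| = 1/|Y| = 631.9 Ω, ∠Z = −∠Y = 73.31°
cos φ = cos(73.31°) = 0.2872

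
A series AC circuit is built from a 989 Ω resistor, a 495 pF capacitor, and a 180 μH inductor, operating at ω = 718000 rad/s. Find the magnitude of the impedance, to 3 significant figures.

2860 Ω

X_L = ωL = 129 Ω
X_C = 1/(ωC) = 2810 Ω
Net reactance X = X_L − X_C = -2680 Ω
Z = 989 − j2680 Ω
|Z| = √(989² + 2680²) = 2860 Ω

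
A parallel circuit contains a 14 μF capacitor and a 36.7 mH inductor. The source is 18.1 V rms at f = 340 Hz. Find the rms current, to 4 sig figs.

ω = 2πf = 2136 rad/s
X_L = ωL = 78.40 Ω
X_C = 1/(ωC) = 33.44 Ω
Parallel: admittances add. Y = 1/(jωL) + jωC
Y = (0 + j0.01715) S
|Y| = 0.01715 S → |Z| = 1/|Y| = 58.30 Ω, ∠Z = −∠Y = -90.00°
I = V/|Z| = 18.1/58.30 = 310.5 mA

310.5 mA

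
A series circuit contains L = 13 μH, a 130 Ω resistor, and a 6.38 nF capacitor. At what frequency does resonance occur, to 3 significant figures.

553 kHz

ω₀ = 1/√(LC) = 1/√(1.3e-05 × 6.38e-09) = 3.472e+06 rad/s
f₀ = ω₀/(2π) = 553 kHz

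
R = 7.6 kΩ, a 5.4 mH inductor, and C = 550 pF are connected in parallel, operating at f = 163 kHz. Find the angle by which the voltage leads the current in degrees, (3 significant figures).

ω = 2πf = 1.024e+06 rad/s
X_L = ωL = 5530 Ω
X_C = 1/(ωC) = 1780 Ω
Parallel: admittances add. Y = 1/R + 1/(jωL) + jωC
Y = (0.000132 + j0.000382) S
|Y| = 0.000404 S → |Z| = 1/|Y| = 2470 Ω, ∠Z = −∠Y = -71.0°

-71.0°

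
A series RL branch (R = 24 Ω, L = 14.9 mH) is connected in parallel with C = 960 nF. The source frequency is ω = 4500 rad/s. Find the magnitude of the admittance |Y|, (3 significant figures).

10.1 mS

X_L = ωL = 67.0 Ω
X_C = 1/(ωC) = 231 Ω
Branch 1 (R+jX_L): Z₁ = 24.0 + j67.0 Ω, |Z₁| = 71.2 Ω
Branch 2 (−jX_C): Z₂ = −j231 Ω
Parallel: Z = Z₁Z₂/(Z₁+Z₂), |Z| = 99.2 Ω, ∠Z = 62.0°
|Y| = 1/|Z| = 10.1 mS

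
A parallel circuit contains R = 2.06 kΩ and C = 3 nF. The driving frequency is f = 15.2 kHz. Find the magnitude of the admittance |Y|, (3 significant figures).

ω = 2πf = 95500 rad/s
X_C = 1/(ωC) = 3490 Ω
Parallel: admittances add. Y = 1/R + jωC
Y = (0.000485 + j0.000287) S
|Y| = 0.000564 S → |Z| = 1/|Y| = 1770 Ω, ∠Z = −∠Y = -30.5°

564 μS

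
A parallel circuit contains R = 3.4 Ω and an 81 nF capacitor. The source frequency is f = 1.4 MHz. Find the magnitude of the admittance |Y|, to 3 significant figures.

ω = 2πf = 8.796e+06 rad/s
X_C = 1/(ωC) = 1.40 Ω
Parallel: admittances add. Y = 1/R + jωC
Y = (0.294 + j0.713) S
|Y| = 0.771 S → |Z| = 1/|Y| = 1.30 Ω, ∠Z = −∠Y = -67.6°

771 mS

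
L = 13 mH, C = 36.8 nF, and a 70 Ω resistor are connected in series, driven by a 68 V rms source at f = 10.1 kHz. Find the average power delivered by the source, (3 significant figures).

ω = 2πf = 63460 rad/s
X_L = ωL = 825 Ω
X_C = 1/(ωC) = 428 Ω
Net reactance X = X_L − X_C = 397 Ω
Z = 70.0 + j397 Ω
|Z| = √(70.0² + 397²) = 403 Ω
∠Z = arctan(397/70.0) = 80.0°
I = V/|Z| = 169 mA
P = VI cos φ = 68 × 0.169 × cos(80.0°) = 1.99 W

1.99 W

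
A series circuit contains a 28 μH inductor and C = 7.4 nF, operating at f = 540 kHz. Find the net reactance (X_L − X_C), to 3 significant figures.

55.2 Ω

ω = 2πf = 3.393e+06 rad/s
X_L = ωL = 95.0 Ω
X_C = 1/(ωC) = 39.8 Ω
X = 95.0 − 39.8 = 55.2 Ω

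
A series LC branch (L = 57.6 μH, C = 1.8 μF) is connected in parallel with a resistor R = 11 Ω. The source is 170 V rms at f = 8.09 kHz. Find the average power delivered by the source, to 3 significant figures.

2.63 kW

ω = 2πf = 50830 rad/s
X_L = ωL = 2.93 Ω
X_C = 1/(ωC) = 10.9 Ω
Branch 1: Z₁ = R = 11.0 Ω
Branch 2 (series LC): Z₂ = j(X_L − X_C) = −j8.00 Ω
Parallel: Z = Z₁Z₂/(Z₁+Z₂), |Z| = 6.47 Ω, ∠Z = -54.0°
I = V/|Z| = 26.3 A
P = VI cos φ = 170 × 26.3 × cos(-54.0°) = 2.63 kW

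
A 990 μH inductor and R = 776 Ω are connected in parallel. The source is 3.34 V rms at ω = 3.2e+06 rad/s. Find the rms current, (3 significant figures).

X_L = ωL = 3170 Ω
Parallel: admittances add. Y = 1/R + 1/(jωL)
Y = (0.00129 − j0.000316) S
|Y| = 0.00133 S → |Z| = 1/|Y| = 754 Ω, ∠Z = −∠Y = 13.8°
I = V/|Z| = 3.34/754 = 4.43 mA

4.43 mA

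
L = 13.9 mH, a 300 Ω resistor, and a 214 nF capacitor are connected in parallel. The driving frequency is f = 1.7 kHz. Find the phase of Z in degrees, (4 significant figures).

53.16°

ω = 2πf = 10680 rad/s
X_L = ωL = 148.5 Ω
X_C = 1/(ωC) = 437.5 Ω
Parallel: admittances add. Y = 1/R + 1/(jωL) + jωC
Y = (0.003333 − j0.004449) S
|Y| = 0.005560 S → |Z| = 1/|Y| = 179.9 Ω, ∠Z = −∠Y = 53.16°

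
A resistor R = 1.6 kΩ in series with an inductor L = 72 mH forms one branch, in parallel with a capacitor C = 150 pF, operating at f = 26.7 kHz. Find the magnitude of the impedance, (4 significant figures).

ω = 2πf = 167800 rad/s
X_L = ωL = 12080 Ω
X_C = 1/(ωC) = 39740 Ω
Branch 1 (R+jX_L): Z₁ = 1600 + j12080 Ω, |Z₁| = 12180 Ω
Branch 2 (−jX_C): Z₂ = −j39740 Ω
Parallel: Z = Z₁Z₂/(Z₁+Z₂), |Z| = 17480 Ω, ∠Z = 79.14°

17480 Ω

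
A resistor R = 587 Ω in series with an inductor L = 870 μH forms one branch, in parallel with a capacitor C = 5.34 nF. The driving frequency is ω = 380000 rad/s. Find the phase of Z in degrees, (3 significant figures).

-45.2°

X_L = ωL = 331 Ω
X_C = 1/(ωC) = 493 Ω
Branch 1 (R+jX_L): Z₁ = 587 + j331 Ω, |Z₁| = 674 Ω
Branch 2 (−jX_C): Z₂ = −j493 Ω
Parallel: Z = Z₁Z₂/(Z₁+Z₂), |Z| = 545 Ω, ∠Z = -45.2°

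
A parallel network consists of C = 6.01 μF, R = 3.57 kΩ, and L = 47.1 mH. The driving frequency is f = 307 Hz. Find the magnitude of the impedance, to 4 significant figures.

1539 Ω

ω = 2πf = 1929 rad/s
X_L = ωL = 90.85 Ω
X_C = 1/(ωC) = 86.26 Ω
Parallel: admittances add. Y = 1/R + 1/(jωL) + jωC
Y = (0.0002801 + j0.0005861) S
|Y| = 0.0006496 S → |Z| = 1/|Y| = 1539 Ω, ∠Z = −∠Y = -64.46°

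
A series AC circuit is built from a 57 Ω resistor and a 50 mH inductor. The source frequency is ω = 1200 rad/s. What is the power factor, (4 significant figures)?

X_L = ωL = 60.00 Ω
Z = 57.00 + j60.00 Ω
|Z| = √(57.00² + 60.00²) = 82.76 Ω
∠Z = arctan(60.00/57.00) = 46.47°
cos φ = cos(46.47°) = 0.6887

0.6887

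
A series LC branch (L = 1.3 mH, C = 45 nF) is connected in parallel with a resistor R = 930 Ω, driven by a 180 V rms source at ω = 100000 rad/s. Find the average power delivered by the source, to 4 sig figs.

34.84 W

X_L = ωL = 130.0 Ω
X_C = 1/(ωC) = 222.2 Ω
Branch 1: Z₁ = R = 930.0 Ω
Branch 2 (series LC): Z₂ = j(X_L − X_C) = −j92.22 Ω
Parallel: Z = Z₁Z₂/(Z₁+Z₂), |Z| = 91.77 Ω, ∠Z = -84.34°
I = V/|Z| = 1.961 A
P = VI cos φ = 180 × 1.961 × cos(-84.34°) = 34.84 W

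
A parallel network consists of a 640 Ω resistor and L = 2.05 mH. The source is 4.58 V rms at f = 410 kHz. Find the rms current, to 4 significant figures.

7.209 mA

ω = 2πf = 2.576e+06 rad/s
X_L = ωL = 5281 Ω
Parallel: admittances add. Y = 1/R + 1/(jωL)
Y = (0.001563 − j0.0001894) S
|Y| = 0.001574 S → |Z| = 1/|Y| = 635.4 Ω, ∠Z = −∠Y = 6.910°
I = V/|Z| = 4.58/635.4 = 7.209 mA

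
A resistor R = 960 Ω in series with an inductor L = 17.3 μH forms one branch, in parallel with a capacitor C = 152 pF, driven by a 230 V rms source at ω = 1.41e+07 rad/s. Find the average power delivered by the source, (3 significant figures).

51.8 W

X_L = ωL = 244 Ω
X_C = 1/(ωC) = 467 Ω
Branch 1 (R+jX_L): Z₁ = 960 + j244 Ω, |Z₁| = 991 Ω
Branch 2 (−jX_C): Z₂ = −j467 Ω
Parallel: Z = Z₁Z₂/(Z₁+Z₂), |Z| = 469 Ω, ∠Z = -62.7°
I = V/|Z| = 490 mA
P = VI cos φ = 230 × 0.490 × cos(-62.7°) = 51.8 W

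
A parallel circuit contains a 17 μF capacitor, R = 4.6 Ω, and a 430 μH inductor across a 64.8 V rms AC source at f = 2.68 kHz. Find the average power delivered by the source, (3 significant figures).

ω = 2πf = 16840 rad/s
X_L = ωL = 7.24 Ω
X_C = 1/(ωC) = 3.49 Ω
Parallel: admittances add. Y = 1/R + 1/(jωL) + jωC
Y = (0.217 + j0.148) S
|Y| = 0.263 S → |Z| = 1/|Y| = 3.80 Ω, ∠Z = −∠Y = -34.3°
I = V/|Z| = 17.0 A
P = VI cos φ = 64.8 × 17.0 × cos(-34.3°) = 913 W

913 W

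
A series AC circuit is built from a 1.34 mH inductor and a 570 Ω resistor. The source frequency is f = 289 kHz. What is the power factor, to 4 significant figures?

0.2281

ω = 2πf = 1.816e+06 rad/s
X_L = ωL = 2433 Ω
Z = 570.0 + j2433 Ω
|Z| = √(570.0² + 2433²) = 2499 Ω
∠Z = arctan(2433/570.0) = 76.82°
cos φ = cos(76.82°) = 0.2281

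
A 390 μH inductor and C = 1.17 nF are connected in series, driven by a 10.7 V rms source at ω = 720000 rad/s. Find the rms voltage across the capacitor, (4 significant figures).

X_L = ωL = 280.8 Ω
X_C = 1/(ωC) = 1187 Ω
Net reactance X = X_L − X_C = -906.3 Ω
Z = − j906.3 Ω
|Z| = √(0² + 906.3²) = 906.3 Ω
I = V/|Z| = 11.81 mA
V_C = I·|Z_C| = 0.01181 × 1187 = 14.02 V

14.02 V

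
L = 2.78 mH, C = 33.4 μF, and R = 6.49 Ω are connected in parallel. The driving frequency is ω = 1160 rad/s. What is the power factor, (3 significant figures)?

0.494

X_L = ωL = 3.22 Ω
X_C = 1/(ωC) = 25.8 Ω
Parallel: admittances add. Y = 1/R + 1/(jωL) + jωC
Y = (0.154 − j0.271) S
|Y| = 0.312 S → |Z| = 1/|Y| = 3.20 Ω, ∠Z = −∠Y = 60.4°
cos φ = cos(60.4°) = 0.494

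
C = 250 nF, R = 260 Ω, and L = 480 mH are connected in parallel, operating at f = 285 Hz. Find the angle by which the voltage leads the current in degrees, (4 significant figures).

ω = 2πf = 1791 rad/s
X_L = ωL = 859.5 Ω
X_C = 1/(ωC) = 2234 Ω
Parallel: admittances add. Y = 1/R + 1/(jωL) + jωC
Y = (0.003846 − j0.0007157) S
|Y| = 0.003912 S → |Z| = 1/|Y| = 255.6 Ω, ∠Z = −∠Y = 10.54°

10.54°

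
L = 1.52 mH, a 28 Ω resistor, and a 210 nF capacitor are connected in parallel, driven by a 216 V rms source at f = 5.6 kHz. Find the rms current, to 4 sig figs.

ω = 2πf = 35190 rad/s
X_L = ωL = 53.48 Ω
X_C = 1/(ωC) = 135.3 Ω
Parallel: admittances add. Y = 1/R + 1/(jωL) + jωC
Y = (0.03571 − j0.01131) S
|Y| = 0.03746 S → |Z| = 1/|Y| = 26.69 Ω, ∠Z = −∠Y = 17.57°
I = V/|Z| = 216/26.69 = 8.092 A

8.092 A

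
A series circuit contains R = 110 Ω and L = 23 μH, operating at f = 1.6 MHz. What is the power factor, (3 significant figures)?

ω = 2πf = 1.005e+07 rad/s
X_L = ωL = 231 Ω
Z = 110 + j231 Ω
|Z| = √(110² + 231²) = 256 Ω
∠Z = arctan(231/110) = 64.6°
cos φ = cos(64.6°) = 0.430

0.430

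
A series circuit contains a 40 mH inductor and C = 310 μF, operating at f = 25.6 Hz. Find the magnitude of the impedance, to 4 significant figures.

13.62 Ω

ω = 2πf = 160.8 rad/s
X_L = ωL = 6.434 Ω
X_C = 1/(ωC) = 20.05 Ω
Net reactance X = X_L − X_C = -13.62 Ω
Z = − j13.62 Ω
|Z| = √(0² + 13.62²) = 13.62 Ω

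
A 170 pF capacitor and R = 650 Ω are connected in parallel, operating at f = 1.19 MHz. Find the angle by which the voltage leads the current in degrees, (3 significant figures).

ω = 2πf = 7.477e+06 rad/s
X_C = 1/(ωC) = 787 Ω
Parallel: admittances add. Y = 1/R + jωC
Y = (0.00154 + j0.00127) S
|Y| = 0.00200 S → |Z| = 1/|Y| = 501 Ω, ∠Z = −∠Y = -39.6°

-39.6°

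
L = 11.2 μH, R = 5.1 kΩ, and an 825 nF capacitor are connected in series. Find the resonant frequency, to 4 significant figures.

52.36 kHz

ω₀ = 1/√(LC) = 1/√(1.12e-05 × 8.25e-07) = 329000 rad/s
f₀ = ω₀/(2π) = 52.36 kHz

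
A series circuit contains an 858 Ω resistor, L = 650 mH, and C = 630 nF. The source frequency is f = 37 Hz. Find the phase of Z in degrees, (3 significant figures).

-82.7°

ω = 2πf = 232.5 rad/s
X_L = ωL = 151 Ω
X_C = 1/(ωC) = 6830 Ω
Net reactance X = X_L − X_C = -6680 Ω
Z = 858 − j6680 Ω
|Z| = √(858² + 6680²) = 6730 Ω
∠Z = arctan(-6680/858) = -82.7°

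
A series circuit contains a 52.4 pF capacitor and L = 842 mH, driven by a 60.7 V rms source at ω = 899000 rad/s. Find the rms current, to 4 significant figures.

X_L = ωL = 757000 Ω
X_C = 1/(ωC) = 21230 Ω
Net reactance X = X_L − X_C = 735700 Ω
Z = j735700 Ω
|Z| = √(0² + 735700²) = 735700 Ω
I = V/|Z| = 60.7/735700 = 82.50 μA

82.50 μA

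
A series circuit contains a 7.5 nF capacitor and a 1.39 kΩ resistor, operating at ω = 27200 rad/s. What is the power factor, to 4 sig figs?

0.2728

X_C = 1/(ωC) = 4902 Ω
Z = 1390 − j4902 Ω
|Z| = √(1390² + 4902²) = 5095 Ω
∠Z = arctan(-4902/1390) = -74.17°
cos φ = cos(-74.17°) = 0.2728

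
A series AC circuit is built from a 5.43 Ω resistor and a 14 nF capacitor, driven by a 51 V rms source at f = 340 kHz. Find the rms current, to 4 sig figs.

ω = 2πf = 2.136e+06 rad/s
X_C = 1/(ωC) = 33.44 Ω
Z = 5.430 − j33.44 Ω
|Z| = √(5.430² + 33.44²) = 33.87 Ω
I = V/|Z| = 51/33.87 = 1.506 A

1.506 A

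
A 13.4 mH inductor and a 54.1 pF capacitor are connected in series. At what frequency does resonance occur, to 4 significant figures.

186.9 kHz

ω₀ = 1/√(LC) = 1/√(0.0134 × 5.41e-11) = 1.174e+06 rad/s
f₀ = ω₀/(2π) = 186.9 kHz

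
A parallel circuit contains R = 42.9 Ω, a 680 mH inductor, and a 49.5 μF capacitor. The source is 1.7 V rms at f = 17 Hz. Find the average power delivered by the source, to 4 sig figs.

67.37 mW

ω = 2πf = 106.8 rad/s
X_L = ωL = 72.63 Ω
X_C = 1/(ωC) = 189.1 Ω
Parallel: admittances add. Y = 1/R + 1/(jωL) + jωC
Y = (0.02331 − j0.008480) S
|Y| = 0.02480 S → |Z| = 1/|Y| = 40.31 Ω, ∠Z = −∠Y = 19.99°
I = V/|Z| = 42.17 mA
P = VI cos φ = 1.7 × 0.04217 × cos(19.99°) = 67.37 mW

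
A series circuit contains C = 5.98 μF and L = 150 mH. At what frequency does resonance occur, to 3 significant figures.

168 Hz

ω₀ = 1/√(LC) = 1/√(0.15 × 5.98e-06) = 1056 rad/s
f₀ = ω₀/(2π) = 168 Hz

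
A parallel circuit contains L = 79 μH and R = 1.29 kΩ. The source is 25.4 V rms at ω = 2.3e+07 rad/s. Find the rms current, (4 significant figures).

24.15 mA

X_L = ωL = 1817 Ω
Parallel: admittances add. Y = 1/R + 1/(jωL)
Y = (0.0007752 − j0.0005504) S
|Y| = 0.0009507 S → |Z| = 1/|Y| = 1052 Ω, ∠Z = −∠Y = 35.37°
I = V/|Z| = 25.4/1052 = 24.15 mA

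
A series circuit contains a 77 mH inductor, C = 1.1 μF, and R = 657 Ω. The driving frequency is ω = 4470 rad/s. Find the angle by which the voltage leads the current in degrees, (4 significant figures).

X_L = ωL = 344.2 Ω
X_C = 1/(ωC) = 203.4 Ω
Net reactance X = X_L − X_C = 140.8 Ω
Z = 657.0 + j140.8 Ω
|Z| = √(657.0² + 140.8²) = 671.9 Ω
∠Z = arctan(140.8/657.0) = 12.10°

12.10°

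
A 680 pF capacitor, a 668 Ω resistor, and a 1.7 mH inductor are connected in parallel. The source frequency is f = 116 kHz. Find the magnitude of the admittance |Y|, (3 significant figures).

ω = 2πf = 728800 rad/s
X_L = ωL = 1240 Ω
X_C = 1/(ωC) = 2020 Ω
Parallel: admittances add. Y = 1/R + 1/(jωL) + jωC
Y = (0.00150 − j0.000311) S
|Y| = 0.00153 S → |Z| = 1/|Y| = 654 Ω, ∠Z = −∠Y = 11.8°

1.53 mS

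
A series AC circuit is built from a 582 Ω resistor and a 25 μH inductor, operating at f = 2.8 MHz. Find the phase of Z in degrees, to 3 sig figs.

37.1°

ω = 2πf = 1.759e+07 rad/s
X_L = ωL = 440 Ω
Z = 582 + j440 Ω
|Z| = √(582² + 440²) = 729 Ω
∠Z = arctan(440/582) = 37.1°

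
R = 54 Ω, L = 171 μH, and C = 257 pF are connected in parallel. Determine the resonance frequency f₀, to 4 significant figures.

ω₀ = 1/√(LC) = 1/√(0.000171 × 2.57e-10) = 4.77e+06 rad/s
f₀ = ω₀/(2π) = 759.2 kHz

759.2 kHz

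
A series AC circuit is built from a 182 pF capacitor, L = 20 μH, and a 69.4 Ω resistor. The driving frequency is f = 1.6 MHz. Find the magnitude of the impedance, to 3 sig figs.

ω = 2πf = 1.005e+07 rad/s
X_L = ωL = 201 Ω
X_C = 1/(ωC) = 547 Ω
Net reactance X = X_L − X_C = -345 Ω
Z = 69.4 − j345 Ω
|Z| = √(69.4² + 345²) = 352 Ω

352 Ω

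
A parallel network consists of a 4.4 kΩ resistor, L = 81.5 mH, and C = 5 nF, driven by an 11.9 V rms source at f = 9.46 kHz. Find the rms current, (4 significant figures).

ω = 2πf = 59440 rad/s
X_L = ωL = 4844 Ω
X_C = 1/(ωC) = 3365 Ω
Parallel: admittances add. Y = 1/R + 1/(jωL) + jωC
Y = (0.0002273 + j9.077e-05) S
|Y| = 0.0002447 S → |Z| = 1/|Y| = 4086 Ω, ∠Z = −∠Y = -21.77°
I = V/|Z| = 11.9/4086 = 2.912 mA

2.912 mA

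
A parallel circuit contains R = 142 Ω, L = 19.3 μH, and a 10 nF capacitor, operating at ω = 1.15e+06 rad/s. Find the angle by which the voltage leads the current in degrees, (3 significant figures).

78.1°

X_L = ωL = 22.2 Ω
X_C = 1/(ωC) = 87.0 Ω
Parallel: admittances add. Y = 1/R + 1/(jωL) + jωC
Y = (0.00704 − j0.0336) S
|Y| = 0.0343 S → |Z| = 1/|Y| = 29.2 Ω, ∠Z = −∠Y = 78.1°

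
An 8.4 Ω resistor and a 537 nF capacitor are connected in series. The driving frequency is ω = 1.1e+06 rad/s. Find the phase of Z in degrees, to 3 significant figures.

X_C = 1/(ωC) = 1.69 Ω
Z = 8.40 − j1.69 Ω
|Z| = √(8.40² + 1.69²) = 8.57 Ω
∠Z = arctan(-1.69/8.40) = -11.4°

-11.4°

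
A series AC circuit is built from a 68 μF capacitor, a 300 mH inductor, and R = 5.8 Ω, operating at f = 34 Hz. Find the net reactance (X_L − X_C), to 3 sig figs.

-4.75 Ω

ω = 2πf = 213.6 rad/s
X_L = ωL = 64.1 Ω
X_C = 1/(ωC) = 68.8 Ω
X = 64.1 − 68.8 = -4.75 Ω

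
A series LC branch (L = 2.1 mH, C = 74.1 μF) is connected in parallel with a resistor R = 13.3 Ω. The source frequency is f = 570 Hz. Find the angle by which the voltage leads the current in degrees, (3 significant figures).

74.2°

ω = 2πf = 3581 rad/s
X_L = ωL = 7.52 Ω
X_C = 1/(ωC) = 3.77 Ω
Branch 1: Z₁ = R = 13.3 Ω
Branch 2 (series LC): Z₂ = j(X_L − X_C) = j3.75 Ω
Parallel: Z = Z₁Z₂/(Z₁+Z₂), |Z| = 3.61 Ω, ∠Z = 74.2°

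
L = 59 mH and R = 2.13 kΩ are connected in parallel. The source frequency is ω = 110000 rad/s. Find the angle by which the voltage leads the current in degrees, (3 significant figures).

X_L = ωL = 6490 Ω
Parallel: admittances add. Y = 1/R + 1/(jωL)
Y = (0.000469 − j0.000154) S
|Y| = 0.000494 S → |Z| = 1/|Y| = 2020 Ω, ∠Z = −∠Y = 18.2°

18.2°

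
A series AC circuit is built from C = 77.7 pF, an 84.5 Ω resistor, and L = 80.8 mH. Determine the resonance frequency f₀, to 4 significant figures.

63.52 kHz

ω₀ = 1/√(LC) = 1/√(0.0808 × 7.77e-11) = 399100 rad/s
f₀ = ω₀/(2π) = 63.52 kHz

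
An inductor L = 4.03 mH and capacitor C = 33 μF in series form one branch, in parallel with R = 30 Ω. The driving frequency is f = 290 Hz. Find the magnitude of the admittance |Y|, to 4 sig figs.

ω = 2πf = 1822 rad/s
X_L = ωL = 7.343 Ω
X_C = 1/(ωC) = 16.63 Ω
Branch 1: Z₁ = R = 30.00 Ω
Branch 2 (series LC): Z₂ = j(X_L − X_C) = −j9.287 Ω
Parallel: Z = Z₁Z₂/(Z₁+Z₂), |Z| = 8.872 Ω, ∠Z = -72.80°
|Y| = 1/|Z| = 112.7 mS

112.7 mS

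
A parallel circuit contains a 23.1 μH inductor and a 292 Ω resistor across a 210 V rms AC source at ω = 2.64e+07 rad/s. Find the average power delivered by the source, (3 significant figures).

X_L = ωL = 610 Ω
Parallel: admittances add. Y = 1/R + 1/(jωL)
Y = (0.00342 − j0.00164) S
|Y| = 0.00380 S → |Z| = 1/|Y| = 263 Ω, ∠Z = −∠Y = 25.6°
I = V/|Z| = 797 mA
P = VI cos φ = 210 × 0.797 × cos(25.6°) = 151 W

151 W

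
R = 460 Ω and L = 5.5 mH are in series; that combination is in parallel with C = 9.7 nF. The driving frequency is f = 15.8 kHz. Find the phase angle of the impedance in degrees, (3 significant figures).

6.84°

ω = 2πf = 99270 rad/s
X_L = ωL = 546 Ω
X_C = 1/(ωC) = 1040 Ω
Branch 1 (R+jX_L): Z₁ = 460 + j546 Ω, |Z₁| = 714 Ω
Branch 2 (−jX_C): Z₂ = −j1040 Ω
Parallel: Z = Z₁Z₂/(Z₁+Z₂), |Z| = 1100 Ω, ∠Z = 6.84°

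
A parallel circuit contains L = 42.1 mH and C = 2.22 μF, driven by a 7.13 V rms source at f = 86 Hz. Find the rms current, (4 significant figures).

304.9 mA

ω = 2πf = 540.4 rad/s
X_L = ωL = 22.75 Ω
X_C = 1/(ωC) = 833.6 Ω
Parallel: admittances add. Y = 1/(jωL) + jωC
Y = (0 − j0.04276) S
|Y| = 0.04276 S → |Z| = 1/|Y| = 23.39 Ω, ∠Z = −∠Y = 90.00°
I = V/|Z| = 7.13/23.39 = 304.9 mA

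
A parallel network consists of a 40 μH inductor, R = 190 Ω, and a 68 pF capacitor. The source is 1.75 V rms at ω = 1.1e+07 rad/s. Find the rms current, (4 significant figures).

X_L = ωL = 440.0 Ω
X_C = 1/(ωC) = 1337 Ω
Parallel: admittances add. Y = 1/R + 1/(jωL) + jωC
Y = (0.005263 − j0.001525) S
|Y| = 0.005480 S → |Z| = 1/|Y| = 182.5 Ω, ∠Z = −∠Y = 16.16°
I = V/|Z| = 1.75/182.5 = 9.589 mA

9.589 mA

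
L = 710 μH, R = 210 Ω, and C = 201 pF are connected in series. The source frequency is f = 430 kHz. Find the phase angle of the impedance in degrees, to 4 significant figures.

20.09°

ω = 2πf = 2.702e+06 rad/s
X_L = ωL = 1918 Ω
X_C = 1/(ωC) = 1841 Ω
Net reactance X = X_L − X_C = 76.82 Ω
Z = 210.0 + j76.82 Ω
|Z| = √(210.0² + 76.82²) = 223.6 Ω
∠Z = arctan(76.82/210.0) = 20.09°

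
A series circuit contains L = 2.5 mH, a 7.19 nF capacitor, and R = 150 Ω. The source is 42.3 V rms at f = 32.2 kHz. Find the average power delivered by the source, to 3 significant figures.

4.84 W

ω = 2πf = 202300 rad/s
X_L = ωL = 506 Ω
X_C = 1/(ωC) = 687 Ω
Net reactance X = X_L − X_C = -182 Ω
Z = 150 − j182 Ω
|Z| = √(150² + 182²) = 236 Ω
∠Z = arctan(-182/150) = -50.5°
I = V/|Z| = 180 mA
P = VI cos φ = 42.3 × 0.180 × cos(-50.5°) = 4.84 W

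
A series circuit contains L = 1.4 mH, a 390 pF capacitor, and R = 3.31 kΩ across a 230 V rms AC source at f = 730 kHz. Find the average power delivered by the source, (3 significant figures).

ω = 2πf = 4.587e+06 rad/s
X_L = ωL = 6420 Ω
X_C = 1/(ωC) = 559 Ω
Net reactance X = X_L − X_C = 5860 Ω
Z = 3310 + j5860 Ω
|Z| = √(3310² + 5860²) = 6730 Ω
∠Z = arctan(5860/3310) = 60.6°
I = V/|Z| = 34.2 mA
P = VI cos φ = 230 × 0.0342 × cos(60.6°) = 3.86 W

3.86 W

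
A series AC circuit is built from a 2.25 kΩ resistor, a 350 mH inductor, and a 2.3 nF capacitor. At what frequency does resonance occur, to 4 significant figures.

ω₀ = 1/√(LC) = 1/√(0.35 × 2.3e-09) = 35250 rad/s
f₀ = ω₀/(2π) = 5.609 kHz

5.609 kHz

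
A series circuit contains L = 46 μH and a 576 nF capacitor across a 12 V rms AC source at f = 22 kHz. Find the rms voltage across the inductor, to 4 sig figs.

ω = 2πf = 138200 rad/s
X_L = ωL = 6.359 Ω
X_C = 1/(ωC) = 12.56 Ω
Net reactance X = X_L − X_C = -6.201 Ω
Z = − j6.201 Ω
|Z| = √(0² + 6.201²) = 6.201 Ω
I = V/|Z| = 1.935 A
V_L = I·|Z_L| = 1.935 × 6.359 = 12.30 V

12.30 V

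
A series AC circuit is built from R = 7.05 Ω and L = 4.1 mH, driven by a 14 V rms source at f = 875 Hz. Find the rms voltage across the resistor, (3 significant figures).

ω = 2πf = 5498 rad/s
X_L = ωL = 22.5 Ω
Z = 7.05 + j22.5 Ω
|Z| = √(7.05² + 22.5²) = 23.6 Ω
I = V/|Z| = 593 mA
V_R = I·|Z_R| = 0.593 × 7.05 = 4.18 V

4.18 V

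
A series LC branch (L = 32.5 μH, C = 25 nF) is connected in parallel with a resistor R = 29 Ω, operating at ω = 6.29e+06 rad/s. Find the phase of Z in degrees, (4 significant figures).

8.330°

X_L = ωL = 204.4 Ω
X_C = 1/(ωC) = 6.359 Ω
Branch 1: Z₁ = R = 29.00 Ω
Branch 2 (series LC): Z₂ = j(X_L − X_C) = j198.1 Ω
Parallel: Z = Z₁Z₂/(Z₁+Z₂), |Z| = 28.69 Ω, ∠Z = 8.330°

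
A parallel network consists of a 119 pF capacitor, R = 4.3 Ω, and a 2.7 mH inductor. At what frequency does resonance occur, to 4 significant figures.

ω₀ = 1/√(LC) = 1/√(0.0027 × 1.19e-10) = 1.764e+06 rad/s
f₀ = ω₀/(2π) = 280.8 kHz

280.8 kHz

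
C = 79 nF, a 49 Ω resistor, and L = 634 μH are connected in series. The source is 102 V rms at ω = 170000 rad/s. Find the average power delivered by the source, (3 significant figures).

145 W

X_L = ωL = 108 Ω
X_C = 1/(ωC) = 74.5 Ω
Net reactance X = X_L − X_C = 33.3 Ω
Z = 49.0 + j33.3 Ω
|Z| = √(49.0² + 33.3²) = 59.3 Ω
∠Z = arctan(33.3/49.0) = 34.2°
I = V/|Z| = 1.72 A
P = VI cos φ = 102 × 1.72 × cos(34.2°) = 145 W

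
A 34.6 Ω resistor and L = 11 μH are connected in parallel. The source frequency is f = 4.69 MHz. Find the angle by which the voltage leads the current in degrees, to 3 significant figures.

ω = 2πf = 2.947e+07 rad/s
X_L = ωL = 324 Ω
Parallel: admittances add. Y = 1/R + 1/(jωL)
Y = (0.0289 − j0.00308) S
|Y| = 0.0291 S → |Z| = 1/|Y| = 34.4 Ω, ∠Z = −∠Y = 6.09°

6.09°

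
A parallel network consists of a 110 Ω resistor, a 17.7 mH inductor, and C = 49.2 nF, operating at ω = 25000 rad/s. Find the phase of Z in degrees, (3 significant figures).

X_L = ωL = 442 Ω
X_C = 1/(ωC) = 813 Ω
Parallel: admittances add. Y = 1/R + 1/(jωL) + jωC
Y = (0.00909 − j0.00103) S
|Y| = 0.00915 S → |Z| = 1/|Y| = 109 Ω, ∠Z = −∠Y = 6.46°

6.46°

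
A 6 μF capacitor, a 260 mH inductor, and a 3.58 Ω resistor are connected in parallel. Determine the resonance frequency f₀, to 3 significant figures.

127 Hz

ω₀ = 1/√(LC) = 1/√(0.26 × 6e-06) = 800.6 rad/s
f₀ = ω₀/(2π) = 127 Hz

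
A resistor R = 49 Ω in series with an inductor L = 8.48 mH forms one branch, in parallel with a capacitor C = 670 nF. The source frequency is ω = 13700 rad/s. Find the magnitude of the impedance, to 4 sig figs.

277.3 Ω

X_L = ωL = 116.2 Ω
X_C = 1/(ωC) = 108.9 Ω
Branch 1 (R+jX_L): Z₁ = 49.00 + j116.2 Ω, |Z₁| = 126.1 Ω
Branch 2 (−jX_C): Z₂ = −j108.9 Ω
Parallel: Z = Z₁Z₂/(Z₁+Z₂), |Z| = 277.3 Ω, ∠Z = -31.26°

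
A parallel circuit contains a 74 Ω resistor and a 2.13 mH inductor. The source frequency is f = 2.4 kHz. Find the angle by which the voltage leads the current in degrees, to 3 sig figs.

66.5°

ω = 2πf = 15080 rad/s
X_L = ωL = 32.1 Ω
Parallel: admittances add. Y = 1/R + 1/(jωL)
Y = (0.0135 − j0.0311) S
|Y| = 0.0339 S → |Z| = 1/|Y| = 29.5 Ω, ∠Z = −∠Y = 66.5°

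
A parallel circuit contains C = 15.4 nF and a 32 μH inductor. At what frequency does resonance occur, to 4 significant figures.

ω₀ = 1/√(LC) = 1/√(3.2e-05 × 1.54e-08) = 1.425e+06 rad/s
f₀ = ω₀/(2π) = 226.7 kHz

226.7 kHz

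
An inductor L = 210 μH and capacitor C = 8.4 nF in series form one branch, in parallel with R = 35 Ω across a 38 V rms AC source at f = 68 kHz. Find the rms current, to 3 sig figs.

1.10 A

ω = 2πf = 427300 rad/s
X_L = ωL = 89.7 Ω
X_C = 1/(ωC) = 279 Ω
Branch 1: Z₁ = R = 35.0 Ω
Branch 2 (series LC): Z₂ = j(X_L − X_C) = −j189 Ω
Parallel: Z = Z₁Z₂/(Z₁+Z₂), |Z| = 34.4 Ω, ∠Z = -10.5°
I = V/|Z| = 38/34.4 = 1.10 A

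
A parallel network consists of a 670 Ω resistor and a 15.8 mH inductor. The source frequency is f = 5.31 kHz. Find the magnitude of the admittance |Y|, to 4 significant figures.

ω = 2πf = 33360 rad/s
X_L = ωL = 527.1 Ω
Parallel: admittances add. Y = 1/R + 1/(jωL)
Y = (0.001493 − j0.001897) S
|Y| = 0.002414 S → |Z| = 1/|Y| = 414.3 Ω, ∠Z = −∠Y = 51.80°

2.414 mS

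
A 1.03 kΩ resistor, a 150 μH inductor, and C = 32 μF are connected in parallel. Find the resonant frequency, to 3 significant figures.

2.30 kHz

ω₀ = 1/√(LC) = 1/√(0.00015 × 3.2e-05) = 14430 rad/s
f₀ = ω₀/(2π) = 2.30 kHz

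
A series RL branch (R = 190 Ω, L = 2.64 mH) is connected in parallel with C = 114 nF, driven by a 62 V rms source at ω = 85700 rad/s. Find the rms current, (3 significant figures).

X_L = ωL = 226 Ω
X_C = 1/(ωC) = 102 Ω
Branch 1 (R+jX_L): Z₁ = 190 + j226 Ω, |Z₁| = 295 Ω
Branch 2 (−jX_C): Z₂ = −j102 Ω
Parallel: Z = Z₁Z₂/(Z₁+Z₂), |Z| = 133 Ω, ∠Z = -73.1°
I = V/|Z| = 62/133 = 465 mA

465 mA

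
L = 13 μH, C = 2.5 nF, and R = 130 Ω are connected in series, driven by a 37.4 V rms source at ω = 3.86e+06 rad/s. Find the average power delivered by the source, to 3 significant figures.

9.20 W

X_L = ωL = 50.2 Ω
X_C = 1/(ωC) = 104 Ω
Net reactance X = X_L − X_C = -53.4 Ω
Z = 130 − j53.4 Ω
|Z| = √(130² + 53.4²) = 141 Ω
∠Z = arctan(-53.4/130) = -22.3°
I = V/|Z| = 266 mA
P = VI cos φ = 37.4 × 0.266 × cos(-22.3°) = 9.20 W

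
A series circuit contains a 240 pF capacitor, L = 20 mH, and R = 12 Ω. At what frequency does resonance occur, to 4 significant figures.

ω₀ = 1/√(LC) = 1/√(0.02 × 2.4e-10) = 456400 rad/s
f₀ = ω₀/(2π) = 72.64 kHz

72.64 kHz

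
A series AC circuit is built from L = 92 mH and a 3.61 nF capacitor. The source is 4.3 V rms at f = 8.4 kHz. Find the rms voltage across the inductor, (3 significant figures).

ω = 2πf = 52780 rad/s
X_L = ωL = 4860 Ω
X_C = 1/(ωC) = 5250 Ω
Net reactance X = X_L − X_C = -393 Ω
Z = − j393 Ω
|Z| = √(0² + 393²) = 393 Ω
I = V/|Z| = 10.9 mA
V_L = I·|Z_L| = 0.0109 × 4860 = 53.2 V

53.2 V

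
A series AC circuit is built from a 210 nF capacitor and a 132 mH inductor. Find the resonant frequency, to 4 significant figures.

955.9 Hz

ω₀ = 1/√(LC) = 1/√(0.132 × 2.1e-07) = 6006 rad/s
f₀ = ω₀/(2π) = 955.9 Hz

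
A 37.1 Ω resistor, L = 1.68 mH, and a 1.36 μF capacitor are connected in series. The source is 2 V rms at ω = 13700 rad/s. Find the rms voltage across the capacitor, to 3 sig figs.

X_L = ωL = 23.0 Ω
X_C = 1/(ωC) = 53.7 Ω
Net reactance X = X_L − X_C = -30.7 Ω
Z = 37.1 − j30.7 Ω
|Z| = √(37.1² + 30.7²) = 48.1 Ω
I = V/|Z| = 41.6 mA
V_C = I·|Z_C| = 0.0416 × 53.7 = 2.23 V

2.23 V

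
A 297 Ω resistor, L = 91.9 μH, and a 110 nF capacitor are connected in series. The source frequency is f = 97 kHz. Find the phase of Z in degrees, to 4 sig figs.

7.878°

ω = 2πf = 609500 rad/s
X_L = ωL = 56.01 Ω
X_C = 1/(ωC) = 14.92 Ω
Net reactance X = X_L − X_C = 41.09 Ω
Z = 297.0 + j41.09 Ω
|Z| = √(297.0² + 41.09²) = 299.8 Ω
∠Z = arctan(41.09/297.0) = 7.878°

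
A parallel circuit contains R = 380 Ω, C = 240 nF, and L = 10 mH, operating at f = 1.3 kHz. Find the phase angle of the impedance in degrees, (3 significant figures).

75.6°

ω = 2πf = 8168 rad/s
X_L = ωL = 81.7 Ω
X_C = 1/(ωC) = 510 Ω
Parallel: admittances add. Y = 1/R + 1/(jωL) + jωC
Y = (0.00263 − j0.0103) S
|Y| = 0.0106 S → |Z| = 1/|Y| = 94.2 Ω, ∠Z = −∠Y = 75.6°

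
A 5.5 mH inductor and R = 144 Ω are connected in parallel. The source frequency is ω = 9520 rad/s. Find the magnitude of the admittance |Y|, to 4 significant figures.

20.32 mS

X_L = ωL = 52.36 Ω
Parallel: admittances add. Y = 1/R + 1/(jωL)
Y = (0.006944 − j0.01910) S
|Y| = 0.02032 S → |Z| = 1/|Y| = 49.21 Ω, ∠Z = −∠Y = 70.02°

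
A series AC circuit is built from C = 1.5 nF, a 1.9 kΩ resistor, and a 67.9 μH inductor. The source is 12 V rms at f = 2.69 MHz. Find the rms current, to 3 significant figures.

5.46 mA

ω = 2πf = 1.69e+07 rad/s
X_L = ωL = 1150 Ω
X_C = 1/(ωC) = 39.4 Ω
Net reactance X = X_L − X_C = 1110 Ω
Z = 1900 + j1110 Ω
|Z| = √(1900² + 1110²) = 2200 Ω
I = V/|Z| = 12/2200 = 5.46 mA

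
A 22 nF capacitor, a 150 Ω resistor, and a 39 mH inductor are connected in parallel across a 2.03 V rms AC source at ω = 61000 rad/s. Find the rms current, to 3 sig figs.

X_L = ωL = 2380 Ω
X_C = 1/(ωC) = 745 Ω
Parallel: admittances add. Y = 1/R + 1/(jωL) + jωC
Y = (0.00667 + j0.000922) S
|Y| = 0.00673 S → |Z| = 1/|Y| = 149 Ω, ∠Z = −∠Y = -7.87°
I = V/|Z| = 2.03/149 = 13.7 mA

13.7 mA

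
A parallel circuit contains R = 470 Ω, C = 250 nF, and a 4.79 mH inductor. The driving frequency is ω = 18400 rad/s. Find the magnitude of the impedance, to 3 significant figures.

141 Ω

X_L = ωL = 88.1 Ω
X_C = 1/(ωC) = 217 Ω
Parallel: admittances add. Y = 1/R + 1/(jωL) + jωC
Y = (0.00213 − j0.00675) S
|Y| = 0.00707 S → |Z| = 1/|Y| = 141 Ω, ∠Z = −∠Y = 72.5°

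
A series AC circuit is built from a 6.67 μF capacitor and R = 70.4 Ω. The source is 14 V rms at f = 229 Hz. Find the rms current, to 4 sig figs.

111.3 mA

ω = 2πf = 1439 rad/s
X_C = 1/(ωC) = 104.2 Ω
Z = 70.40 − j104.2 Ω
|Z| = √(70.40² + 104.2²) = 125.8 Ω
I = V/|Z| = 14/125.8 = 111.3 mA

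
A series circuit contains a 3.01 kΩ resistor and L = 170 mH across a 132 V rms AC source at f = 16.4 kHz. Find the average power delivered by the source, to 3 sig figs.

166 mW

ω = 2πf = 103000 rad/s
X_L = ωL = 17500 Ω
Z = 3010 + j17500 Ω
|Z| = √(3010² + 17500²) = 17800 Ω
∠Z = arctan(17500/3010) = 80.3°
I = V/|Z| = 7.43 mA
P = VI cos φ = 132 × 0.00743 × cos(80.3°) = 166 mW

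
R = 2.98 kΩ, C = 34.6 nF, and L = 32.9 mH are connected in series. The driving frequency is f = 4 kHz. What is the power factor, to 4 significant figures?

0.9942

ω = 2πf = 25130 rad/s
X_L = ωL = 826.9 Ω
X_C = 1/(ωC) = 1150 Ω
Net reactance X = X_L − X_C = -323.1 Ω
Z = 2980 − j323.1 Ω
|Z| = √(2980² + 323.1²) = 2997 Ω
∠Z = arctan(-323.1/2980) = -6.188°
cos φ = cos(-6.188°) = 0.9942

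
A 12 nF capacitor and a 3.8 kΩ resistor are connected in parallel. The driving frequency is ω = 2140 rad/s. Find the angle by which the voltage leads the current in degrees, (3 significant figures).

X_C = 1/(ωC) = 38900 Ω
Parallel: admittances add. Y = 1/R + jωC
Y = (0.000263 + j2.57e-05) S
|Y| = 0.000264 S → |Z| = 1/|Y| = 3780 Ω, ∠Z = −∠Y = -5.57°

-5.57°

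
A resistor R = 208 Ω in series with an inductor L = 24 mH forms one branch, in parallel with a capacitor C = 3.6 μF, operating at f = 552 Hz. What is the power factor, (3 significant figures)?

0.357

ω = 2πf = 3468 rad/s
X_L = ωL = 83.2 Ω
X_C = 1/(ωC) = 80.1 Ω
Branch 1 (R+jX_L): Z₁ = 208 + j83.2 Ω, |Z₁| = 224 Ω
Branch 2 (−jX_C): Z₂ = −j80.1 Ω
Parallel: Z = Z₁Z₂/(Z₁+Z₂), |Z| = 86.3 Ω, ∠Z = -69.1°
cos φ = cos(-69.1°) = 0.357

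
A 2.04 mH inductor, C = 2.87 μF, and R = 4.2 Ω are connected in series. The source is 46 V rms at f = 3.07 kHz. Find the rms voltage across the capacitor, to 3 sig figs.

ω = 2πf = 19290 rad/s
X_L = ωL = 39.4 Ω
X_C = 1/(ωC) = 18.1 Ω
Net reactance X = X_L − X_C = 21.3 Ω
Z = 4.20 + j21.3 Ω
|Z| = √(4.20² + 21.3²) = 21.7 Ω
I = V/|Z| = 2.12 A
V_C = I·|Z_C| = 2.12 × 18.1 = 38.3 V

38.3 V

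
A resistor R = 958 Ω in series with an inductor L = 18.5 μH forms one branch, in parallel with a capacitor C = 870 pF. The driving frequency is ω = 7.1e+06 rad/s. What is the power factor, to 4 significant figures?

X_L = ωL = 131.3 Ω
X_C = 1/(ωC) = 161.9 Ω
Branch 1 (R+jX_L): Z₁ = 958.0 + j131.3 Ω, |Z₁| = 967.0 Ω
Branch 2 (−jX_C): Z₂ = −j161.9 Ω
Parallel: Z = Z₁Z₂/(Z₁+Z₂), |Z| = 163.3 Ω, ∠Z = -80.37°
cos φ = cos(-80.37°) = 0.1673

0.1673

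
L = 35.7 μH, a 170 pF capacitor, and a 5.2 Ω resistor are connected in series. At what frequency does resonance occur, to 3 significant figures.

ω₀ = 1/√(LC) = 1/√(3.57e-05 × 1.7e-10) = 1.284e+07 rad/s
f₀ = ω₀/(2π) = 2.04 MHz

2.04 MHz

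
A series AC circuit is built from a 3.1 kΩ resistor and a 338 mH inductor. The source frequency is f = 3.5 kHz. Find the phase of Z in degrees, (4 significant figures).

ω = 2πf = 21990 rad/s
X_L = ωL = 7433 Ω
Z = 3100 + j7433 Ω
|Z| = √(3100² + 7433²) = 8054 Ω
∠Z = arctan(7433/3100) = 67.36°

67.36°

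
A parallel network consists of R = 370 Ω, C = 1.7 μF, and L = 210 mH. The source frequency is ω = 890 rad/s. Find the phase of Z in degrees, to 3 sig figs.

54.8°

X_L = ωL = 187 Ω
X_C = 1/(ωC) = 661 Ω
Parallel: admittances add. Y = 1/R + 1/(jωL) + jωC
Y = (0.00270 − j0.00384) S
|Y| = 0.00469 S → |Z| = 1/|Y| = 213 Ω, ∠Z = −∠Y = 54.8°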